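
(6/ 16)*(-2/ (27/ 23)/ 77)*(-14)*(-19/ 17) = -437/ 3366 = -0.13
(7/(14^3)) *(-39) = -39/392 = -0.10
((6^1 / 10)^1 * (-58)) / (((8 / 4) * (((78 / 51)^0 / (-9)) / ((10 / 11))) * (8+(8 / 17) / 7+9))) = 62118 / 7447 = 8.34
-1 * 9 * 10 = -90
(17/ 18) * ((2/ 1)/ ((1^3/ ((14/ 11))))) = 238/ 99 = 2.40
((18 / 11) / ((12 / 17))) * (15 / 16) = 765 / 352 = 2.17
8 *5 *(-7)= -280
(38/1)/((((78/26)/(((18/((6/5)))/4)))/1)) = 95/2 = 47.50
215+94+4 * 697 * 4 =11461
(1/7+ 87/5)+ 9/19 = 11981/665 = 18.02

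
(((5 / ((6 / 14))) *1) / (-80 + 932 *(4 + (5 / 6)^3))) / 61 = 630 / 13793137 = 0.00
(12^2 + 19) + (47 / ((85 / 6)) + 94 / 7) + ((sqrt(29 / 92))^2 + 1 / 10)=9862037 / 54740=180.16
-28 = -28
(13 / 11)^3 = 2197 / 1331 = 1.65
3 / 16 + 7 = 115 / 16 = 7.19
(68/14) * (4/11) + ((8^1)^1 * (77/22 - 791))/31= -480884/2387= -201.46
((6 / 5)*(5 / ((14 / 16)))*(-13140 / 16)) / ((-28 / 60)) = 591300 / 49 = 12067.35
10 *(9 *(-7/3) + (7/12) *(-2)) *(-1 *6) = 1330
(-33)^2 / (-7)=-1089 / 7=-155.57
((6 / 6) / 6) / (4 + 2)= 1 / 36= 0.03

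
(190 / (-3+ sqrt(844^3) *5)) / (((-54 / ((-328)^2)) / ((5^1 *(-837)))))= 4752523200 / 15030289591+ 13370431936000 *sqrt(211) / 15030289591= 12922.01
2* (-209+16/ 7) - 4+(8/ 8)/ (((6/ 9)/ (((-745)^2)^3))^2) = 1841686999561424106011277261474597687/ 28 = 65774535698622289500402760000000000.00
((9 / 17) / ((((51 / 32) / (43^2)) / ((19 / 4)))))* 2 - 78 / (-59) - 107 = 97689077 / 17051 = 5729.23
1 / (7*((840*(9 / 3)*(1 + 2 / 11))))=11 / 229320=0.00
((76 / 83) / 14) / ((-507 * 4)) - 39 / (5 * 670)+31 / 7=2179295956 / 493399725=4.42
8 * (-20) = -160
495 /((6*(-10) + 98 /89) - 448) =-14685 /15038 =-0.98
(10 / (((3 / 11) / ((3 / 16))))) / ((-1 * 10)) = -11 / 16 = -0.69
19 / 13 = 1.46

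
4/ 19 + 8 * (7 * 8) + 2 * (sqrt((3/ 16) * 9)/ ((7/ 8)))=12 * sqrt(3)/ 7 + 8516/ 19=451.18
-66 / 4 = -33 / 2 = -16.50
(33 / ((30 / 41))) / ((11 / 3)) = 123 / 10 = 12.30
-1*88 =-88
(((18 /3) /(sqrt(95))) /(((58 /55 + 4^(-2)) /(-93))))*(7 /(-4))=171864*sqrt(95) /18677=89.69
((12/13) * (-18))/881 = -216/11453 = -0.02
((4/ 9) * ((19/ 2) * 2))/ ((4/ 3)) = 19/ 3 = 6.33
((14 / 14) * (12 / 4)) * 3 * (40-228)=-1692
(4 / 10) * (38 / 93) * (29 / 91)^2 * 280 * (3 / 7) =511328 / 256711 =1.99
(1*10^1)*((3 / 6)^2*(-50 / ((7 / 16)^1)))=-2000 / 7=-285.71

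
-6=-6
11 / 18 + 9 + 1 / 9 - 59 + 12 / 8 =-430 / 9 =-47.78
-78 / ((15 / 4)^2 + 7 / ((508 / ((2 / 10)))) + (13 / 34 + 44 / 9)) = -121249440 / 30058199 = -4.03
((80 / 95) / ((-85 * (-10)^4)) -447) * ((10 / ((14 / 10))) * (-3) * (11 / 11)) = 2707143756 / 282625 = 9578.57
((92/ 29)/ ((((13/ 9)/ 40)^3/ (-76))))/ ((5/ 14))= -913412505600/ 63713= -14336360.01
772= 772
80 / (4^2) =5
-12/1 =-12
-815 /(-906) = 815 /906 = 0.90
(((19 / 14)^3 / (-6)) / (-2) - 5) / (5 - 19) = 0.34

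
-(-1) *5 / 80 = 1 / 16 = 0.06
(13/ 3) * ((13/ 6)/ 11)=169/ 198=0.85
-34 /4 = -17 /2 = -8.50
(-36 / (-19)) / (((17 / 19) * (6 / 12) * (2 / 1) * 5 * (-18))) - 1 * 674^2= -38613462 / 85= -454276.02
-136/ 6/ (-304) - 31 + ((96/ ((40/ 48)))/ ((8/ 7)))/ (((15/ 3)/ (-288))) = -33270931/ 5700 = -5837.01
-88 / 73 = -1.21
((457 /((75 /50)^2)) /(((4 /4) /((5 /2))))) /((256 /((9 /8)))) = 2285 /1024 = 2.23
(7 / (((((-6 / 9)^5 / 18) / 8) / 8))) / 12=-5103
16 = 16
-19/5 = -3.80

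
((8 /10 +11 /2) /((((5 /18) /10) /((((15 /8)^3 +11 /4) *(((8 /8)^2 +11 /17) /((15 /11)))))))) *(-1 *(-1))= 69606999 /27200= 2559.08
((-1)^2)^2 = 1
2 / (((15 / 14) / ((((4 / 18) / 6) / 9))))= 28 / 3645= 0.01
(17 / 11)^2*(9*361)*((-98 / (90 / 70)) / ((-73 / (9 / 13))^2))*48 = -278262970272 / 108972721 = -2553.51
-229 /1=-229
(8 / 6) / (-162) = -2 / 243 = -0.01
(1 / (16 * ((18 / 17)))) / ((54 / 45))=0.05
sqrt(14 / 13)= sqrt(182) / 13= 1.04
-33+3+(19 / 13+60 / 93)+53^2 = 1120786 / 403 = 2781.11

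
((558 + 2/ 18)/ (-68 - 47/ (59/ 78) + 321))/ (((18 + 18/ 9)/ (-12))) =-296357/ 168915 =-1.75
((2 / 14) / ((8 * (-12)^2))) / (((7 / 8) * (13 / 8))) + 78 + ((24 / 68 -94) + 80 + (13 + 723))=156006413 / 194922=800.35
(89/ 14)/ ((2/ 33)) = 2937/ 28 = 104.89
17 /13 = 1.31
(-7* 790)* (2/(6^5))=-1.42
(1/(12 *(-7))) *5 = -5/84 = -0.06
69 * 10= 690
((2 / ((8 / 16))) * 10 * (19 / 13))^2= 577600 / 169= 3417.75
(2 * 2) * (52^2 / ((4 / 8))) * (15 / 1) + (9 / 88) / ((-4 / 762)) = 57105051 / 176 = 324460.52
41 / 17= 2.41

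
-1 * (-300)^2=-90000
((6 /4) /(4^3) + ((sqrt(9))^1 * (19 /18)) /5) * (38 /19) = 1261 /960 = 1.31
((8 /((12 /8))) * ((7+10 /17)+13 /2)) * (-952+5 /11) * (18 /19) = -240657264 /3553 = -67733.54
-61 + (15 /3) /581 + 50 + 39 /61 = -366887 /35441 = -10.35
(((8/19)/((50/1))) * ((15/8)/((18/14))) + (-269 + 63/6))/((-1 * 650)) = 73669/185250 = 0.40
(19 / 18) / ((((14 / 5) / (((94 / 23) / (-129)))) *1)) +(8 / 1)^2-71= -2621359 / 373842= -7.01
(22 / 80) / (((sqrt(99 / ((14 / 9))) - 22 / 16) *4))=77 / 50300 + 9 *sqrt(154) / 12575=0.01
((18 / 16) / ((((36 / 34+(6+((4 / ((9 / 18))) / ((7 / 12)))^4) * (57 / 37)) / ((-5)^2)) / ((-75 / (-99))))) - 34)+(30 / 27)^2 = -237347243260273 / 7243917132672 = -32.77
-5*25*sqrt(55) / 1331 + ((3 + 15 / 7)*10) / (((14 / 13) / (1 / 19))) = 2340 / 931 - 125*sqrt(55) / 1331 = 1.82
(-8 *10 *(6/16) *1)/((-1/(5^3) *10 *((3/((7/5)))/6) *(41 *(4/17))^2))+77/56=21277/1681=12.66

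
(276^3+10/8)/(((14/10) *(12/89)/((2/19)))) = 37423747505/3192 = 11724231.67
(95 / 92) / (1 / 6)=285 / 46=6.20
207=207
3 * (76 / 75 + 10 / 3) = 13.04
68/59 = 1.15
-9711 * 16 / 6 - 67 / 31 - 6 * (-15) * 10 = -774943 / 31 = -24998.16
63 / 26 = 2.42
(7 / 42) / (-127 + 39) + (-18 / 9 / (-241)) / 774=-30913 / 16414992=-0.00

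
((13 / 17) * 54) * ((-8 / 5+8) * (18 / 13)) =31104 / 85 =365.93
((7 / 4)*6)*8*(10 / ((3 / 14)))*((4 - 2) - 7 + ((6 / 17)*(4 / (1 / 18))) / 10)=-163856 / 17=-9638.59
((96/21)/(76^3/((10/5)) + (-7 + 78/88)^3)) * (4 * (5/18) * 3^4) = 245329920/130741804781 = 0.00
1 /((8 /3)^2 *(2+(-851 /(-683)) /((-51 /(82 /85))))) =26647245 /374516992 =0.07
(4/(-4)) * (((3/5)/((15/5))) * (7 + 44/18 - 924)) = 8231/45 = 182.91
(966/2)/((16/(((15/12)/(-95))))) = -483/1216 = -0.40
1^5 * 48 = 48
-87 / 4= -21.75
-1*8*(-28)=224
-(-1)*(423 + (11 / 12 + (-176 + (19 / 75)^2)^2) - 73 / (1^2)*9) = 3888041791909 / 126562500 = 30720.33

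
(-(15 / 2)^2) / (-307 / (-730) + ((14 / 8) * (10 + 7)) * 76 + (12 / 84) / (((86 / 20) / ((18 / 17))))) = -140077875 / 5631642886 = -0.02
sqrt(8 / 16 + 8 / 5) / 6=sqrt(210) / 60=0.24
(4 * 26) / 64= 13 / 8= 1.62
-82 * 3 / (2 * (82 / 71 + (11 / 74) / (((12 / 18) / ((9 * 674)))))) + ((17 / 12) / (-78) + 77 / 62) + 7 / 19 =5886856598453 / 3921087402648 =1.50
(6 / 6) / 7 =1 / 7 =0.14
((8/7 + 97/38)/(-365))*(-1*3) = 2949/97090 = 0.03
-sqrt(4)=-2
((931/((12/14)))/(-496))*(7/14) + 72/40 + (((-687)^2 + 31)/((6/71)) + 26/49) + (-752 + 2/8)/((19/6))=51581276655031/9235520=5585097.17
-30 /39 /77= -10 /1001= -0.01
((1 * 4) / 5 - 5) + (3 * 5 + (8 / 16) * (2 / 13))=707 / 65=10.88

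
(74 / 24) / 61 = 0.05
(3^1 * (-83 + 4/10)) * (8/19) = -9912/95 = -104.34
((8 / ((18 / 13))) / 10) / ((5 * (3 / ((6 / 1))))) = 52 / 225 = 0.23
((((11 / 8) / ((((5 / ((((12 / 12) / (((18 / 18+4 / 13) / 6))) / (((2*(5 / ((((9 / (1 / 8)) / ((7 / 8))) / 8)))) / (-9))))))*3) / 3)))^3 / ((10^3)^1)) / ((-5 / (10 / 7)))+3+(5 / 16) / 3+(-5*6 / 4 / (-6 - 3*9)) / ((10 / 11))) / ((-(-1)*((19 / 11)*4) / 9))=139023544677735729 / 28015768375000000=4.962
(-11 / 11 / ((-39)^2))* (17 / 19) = -17 / 28899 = -0.00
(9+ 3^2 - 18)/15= 0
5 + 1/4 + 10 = 61/4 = 15.25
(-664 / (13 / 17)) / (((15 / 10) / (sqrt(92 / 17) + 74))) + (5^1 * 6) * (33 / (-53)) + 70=-88436992 / 2067-2656 * sqrt(391) / 39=-44131.83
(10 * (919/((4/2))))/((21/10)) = 45950/21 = 2188.10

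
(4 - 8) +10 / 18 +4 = 5 / 9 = 0.56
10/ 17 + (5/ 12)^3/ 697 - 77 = -92031427/ 1204416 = -76.41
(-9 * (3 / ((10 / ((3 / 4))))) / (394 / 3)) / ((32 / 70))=-1701 / 50432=-0.03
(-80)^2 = 6400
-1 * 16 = -16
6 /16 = 3 /8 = 0.38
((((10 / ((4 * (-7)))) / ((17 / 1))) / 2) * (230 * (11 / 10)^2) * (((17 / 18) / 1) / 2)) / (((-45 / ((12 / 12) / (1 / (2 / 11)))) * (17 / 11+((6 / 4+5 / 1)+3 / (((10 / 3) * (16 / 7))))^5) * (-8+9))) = 3647733760000 / 10183484638544399091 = 0.00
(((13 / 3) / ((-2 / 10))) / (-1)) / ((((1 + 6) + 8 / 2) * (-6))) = -65 / 198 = -0.33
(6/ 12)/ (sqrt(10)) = sqrt(10)/ 20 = 0.16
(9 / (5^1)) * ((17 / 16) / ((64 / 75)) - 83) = -753453 / 5120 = -147.16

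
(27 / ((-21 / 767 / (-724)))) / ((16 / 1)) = 1249443 / 28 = 44622.96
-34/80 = -17/40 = -0.42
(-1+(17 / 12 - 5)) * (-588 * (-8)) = -21560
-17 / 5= -3.40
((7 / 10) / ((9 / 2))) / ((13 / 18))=14 / 65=0.22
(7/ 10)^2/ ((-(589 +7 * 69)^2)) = -49/ 114918400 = -0.00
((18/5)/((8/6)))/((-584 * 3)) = -9/5840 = -0.00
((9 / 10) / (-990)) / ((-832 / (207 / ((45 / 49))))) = 1127 / 4576000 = 0.00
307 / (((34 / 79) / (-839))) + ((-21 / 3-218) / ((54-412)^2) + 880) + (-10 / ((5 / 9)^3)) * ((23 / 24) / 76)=-2473879645241633 / 4139697200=-597599.18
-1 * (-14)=14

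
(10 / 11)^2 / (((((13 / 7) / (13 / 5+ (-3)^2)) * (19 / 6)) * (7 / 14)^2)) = 194880 / 29887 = 6.52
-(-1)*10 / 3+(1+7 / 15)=24 / 5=4.80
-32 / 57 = -0.56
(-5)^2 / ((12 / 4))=25 / 3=8.33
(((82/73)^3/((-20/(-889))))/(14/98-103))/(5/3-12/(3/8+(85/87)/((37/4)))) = 5308438155391/201943470707400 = 0.03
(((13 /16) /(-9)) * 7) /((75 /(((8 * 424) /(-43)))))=19292 /29025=0.66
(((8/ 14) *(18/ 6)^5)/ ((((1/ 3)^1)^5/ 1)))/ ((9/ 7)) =26244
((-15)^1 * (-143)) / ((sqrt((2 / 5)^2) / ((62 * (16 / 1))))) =5319600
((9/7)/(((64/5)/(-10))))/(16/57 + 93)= -12825/1191008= -0.01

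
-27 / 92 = -0.29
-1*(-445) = 445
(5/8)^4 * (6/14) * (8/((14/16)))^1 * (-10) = -9375/1568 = -5.98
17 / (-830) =-17 / 830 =-0.02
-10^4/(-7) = 1428.57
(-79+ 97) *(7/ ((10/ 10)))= 126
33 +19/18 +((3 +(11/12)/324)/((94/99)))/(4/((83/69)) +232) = 27022008971/793155456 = 34.07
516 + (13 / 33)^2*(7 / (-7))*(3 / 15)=2809451 / 5445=515.97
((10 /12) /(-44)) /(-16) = 5 /4224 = 0.00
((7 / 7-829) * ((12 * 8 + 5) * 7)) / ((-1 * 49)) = 83628 / 7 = 11946.86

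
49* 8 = 392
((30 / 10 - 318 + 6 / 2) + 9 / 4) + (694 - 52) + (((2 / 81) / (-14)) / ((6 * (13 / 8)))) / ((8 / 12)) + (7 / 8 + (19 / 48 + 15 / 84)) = 5622163 / 16848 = 333.70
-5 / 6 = -0.83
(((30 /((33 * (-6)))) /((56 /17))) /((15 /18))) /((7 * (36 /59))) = -1003 /77616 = -0.01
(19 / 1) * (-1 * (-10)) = 190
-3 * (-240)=720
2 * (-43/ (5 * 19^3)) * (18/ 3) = -516/ 34295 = -0.02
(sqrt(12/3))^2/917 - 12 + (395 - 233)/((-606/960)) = -24879640/92617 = -268.63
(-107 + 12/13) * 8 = -11032/13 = -848.62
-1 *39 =-39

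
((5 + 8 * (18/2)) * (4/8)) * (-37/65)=-2849/130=-21.92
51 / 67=0.76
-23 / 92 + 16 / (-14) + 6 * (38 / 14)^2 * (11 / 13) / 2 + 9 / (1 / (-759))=-17361285 / 2548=-6813.69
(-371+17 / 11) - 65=-4779 / 11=-434.45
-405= -405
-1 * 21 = -21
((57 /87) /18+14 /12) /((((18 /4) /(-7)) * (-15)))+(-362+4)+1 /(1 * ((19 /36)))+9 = -232291301 /669465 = -346.98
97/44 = 2.20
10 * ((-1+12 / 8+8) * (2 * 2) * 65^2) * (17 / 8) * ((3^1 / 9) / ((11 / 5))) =462509.47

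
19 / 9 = 2.11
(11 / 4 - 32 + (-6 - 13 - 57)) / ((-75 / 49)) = 20629 / 300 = 68.76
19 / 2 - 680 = -670.50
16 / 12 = 4 / 3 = 1.33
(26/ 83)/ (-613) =-26/ 50879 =-0.00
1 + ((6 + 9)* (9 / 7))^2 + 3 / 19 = 347353 / 931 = 373.10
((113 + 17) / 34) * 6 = 22.94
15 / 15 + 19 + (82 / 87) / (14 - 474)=400159 / 20010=20.00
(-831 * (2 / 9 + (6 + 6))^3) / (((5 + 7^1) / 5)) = -460858750 / 729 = -632179.36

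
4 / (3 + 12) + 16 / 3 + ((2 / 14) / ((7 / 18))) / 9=5.64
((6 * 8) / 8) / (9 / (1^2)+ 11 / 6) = 36 / 65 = 0.55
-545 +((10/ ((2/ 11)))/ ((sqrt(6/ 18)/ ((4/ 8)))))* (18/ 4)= -545 +495* sqrt(3)/ 4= -330.66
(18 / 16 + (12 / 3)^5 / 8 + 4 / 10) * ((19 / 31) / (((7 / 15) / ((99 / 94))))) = 29236383 / 163184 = 179.16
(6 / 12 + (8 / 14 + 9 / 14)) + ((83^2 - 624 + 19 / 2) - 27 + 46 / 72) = 1574963 / 252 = 6249.85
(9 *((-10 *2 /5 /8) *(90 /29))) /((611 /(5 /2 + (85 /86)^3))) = -0.08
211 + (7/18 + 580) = 14245/18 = 791.39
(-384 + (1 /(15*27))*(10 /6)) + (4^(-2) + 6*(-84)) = -3452285 /3888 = -887.93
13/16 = 0.81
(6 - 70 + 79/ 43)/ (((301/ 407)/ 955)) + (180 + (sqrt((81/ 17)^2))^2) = -299499782562/ 3740527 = -80068.87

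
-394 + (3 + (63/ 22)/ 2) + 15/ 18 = -51313/ 132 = -388.73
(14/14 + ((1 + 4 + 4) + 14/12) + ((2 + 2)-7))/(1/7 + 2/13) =4459/162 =27.52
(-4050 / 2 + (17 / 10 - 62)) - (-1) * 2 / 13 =-271069 / 130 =-2085.15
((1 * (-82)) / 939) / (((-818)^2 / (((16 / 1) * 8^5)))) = -10747904 / 157076859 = -0.07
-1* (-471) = 471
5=5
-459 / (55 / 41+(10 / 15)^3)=-280.26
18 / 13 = 1.38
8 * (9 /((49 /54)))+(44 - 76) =2320 /49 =47.35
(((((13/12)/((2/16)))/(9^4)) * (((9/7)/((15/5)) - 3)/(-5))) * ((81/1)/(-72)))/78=-0.00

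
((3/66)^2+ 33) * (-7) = -111811/484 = -231.01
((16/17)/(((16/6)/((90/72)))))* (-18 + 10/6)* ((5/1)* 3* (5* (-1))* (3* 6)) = 9727.94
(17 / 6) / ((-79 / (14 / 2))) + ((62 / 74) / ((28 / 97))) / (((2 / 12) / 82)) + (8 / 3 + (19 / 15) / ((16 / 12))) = 1757272967 / 1227660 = 1431.40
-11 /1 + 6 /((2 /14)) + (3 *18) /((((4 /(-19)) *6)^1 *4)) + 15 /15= 341 /16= 21.31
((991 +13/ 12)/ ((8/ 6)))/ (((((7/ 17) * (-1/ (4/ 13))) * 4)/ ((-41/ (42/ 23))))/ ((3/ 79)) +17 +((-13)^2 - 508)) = -190849055/ 80981376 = -2.36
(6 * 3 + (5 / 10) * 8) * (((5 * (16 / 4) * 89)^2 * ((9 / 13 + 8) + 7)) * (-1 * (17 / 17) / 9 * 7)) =-33179484800 / 39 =-850756020.51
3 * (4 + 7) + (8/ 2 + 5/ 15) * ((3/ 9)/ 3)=33.48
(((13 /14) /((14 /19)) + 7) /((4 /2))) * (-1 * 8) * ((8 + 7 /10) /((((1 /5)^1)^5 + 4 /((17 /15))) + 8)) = -1496563125 /60026666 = -24.93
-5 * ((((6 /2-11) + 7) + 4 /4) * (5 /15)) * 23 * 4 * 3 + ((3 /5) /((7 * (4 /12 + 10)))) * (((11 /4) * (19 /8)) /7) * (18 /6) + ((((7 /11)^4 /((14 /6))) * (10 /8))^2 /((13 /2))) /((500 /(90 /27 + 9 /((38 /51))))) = 598497793996803 /25736304524490560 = 0.02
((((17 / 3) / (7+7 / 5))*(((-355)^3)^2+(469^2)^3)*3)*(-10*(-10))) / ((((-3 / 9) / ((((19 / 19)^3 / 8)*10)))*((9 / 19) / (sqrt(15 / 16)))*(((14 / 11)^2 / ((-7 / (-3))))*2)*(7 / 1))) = -154425545184128574186875*sqrt(15) / 296352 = -2018166115724310741.69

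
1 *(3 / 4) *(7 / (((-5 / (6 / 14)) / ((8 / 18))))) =-1 / 5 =-0.20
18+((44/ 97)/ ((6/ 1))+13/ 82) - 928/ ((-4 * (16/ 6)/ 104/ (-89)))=-19214965361/ 23862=-805253.77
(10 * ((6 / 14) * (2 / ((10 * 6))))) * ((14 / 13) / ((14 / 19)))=19 / 91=0.21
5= 5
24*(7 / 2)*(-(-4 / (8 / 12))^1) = 504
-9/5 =-1.80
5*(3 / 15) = 1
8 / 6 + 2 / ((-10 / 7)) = -1 / 15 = -0.07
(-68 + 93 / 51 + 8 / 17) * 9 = -10053 / 17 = -591.35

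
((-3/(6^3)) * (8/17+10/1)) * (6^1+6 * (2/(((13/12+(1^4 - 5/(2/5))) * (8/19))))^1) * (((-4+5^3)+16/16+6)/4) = -5696/375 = -15.19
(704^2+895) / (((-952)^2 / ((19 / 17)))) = 9433709 / 15407168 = 0.61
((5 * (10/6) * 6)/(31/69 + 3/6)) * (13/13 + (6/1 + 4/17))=848700/2227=381.10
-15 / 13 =-1.15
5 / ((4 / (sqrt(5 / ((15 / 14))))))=5 * sqrt(42) / 12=2.70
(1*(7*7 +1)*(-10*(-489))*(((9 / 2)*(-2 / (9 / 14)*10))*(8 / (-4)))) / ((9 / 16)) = 365120000 / 3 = 121706666.67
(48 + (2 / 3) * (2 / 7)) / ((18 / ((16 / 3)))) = 8096 / 567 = 14.28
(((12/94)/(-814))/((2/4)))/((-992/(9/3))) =9/9487984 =0.00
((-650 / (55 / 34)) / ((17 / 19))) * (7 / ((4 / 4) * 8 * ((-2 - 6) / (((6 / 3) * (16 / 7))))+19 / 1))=-6916 / 11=-628.73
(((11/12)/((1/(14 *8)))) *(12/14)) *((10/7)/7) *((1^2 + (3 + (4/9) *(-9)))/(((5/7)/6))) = 0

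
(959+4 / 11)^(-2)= 121 / 111365809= 0.00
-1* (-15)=15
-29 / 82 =-0.35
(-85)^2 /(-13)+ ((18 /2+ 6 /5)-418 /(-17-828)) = -460588 /845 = -545.07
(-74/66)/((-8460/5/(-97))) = -3589/55836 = -0.06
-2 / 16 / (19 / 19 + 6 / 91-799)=91 / 580896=0.00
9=9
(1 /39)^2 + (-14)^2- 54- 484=-520181 /1521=-342.00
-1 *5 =-5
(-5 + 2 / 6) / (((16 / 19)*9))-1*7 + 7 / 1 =-133 / 216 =-0.62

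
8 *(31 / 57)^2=7688 / 3249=2.37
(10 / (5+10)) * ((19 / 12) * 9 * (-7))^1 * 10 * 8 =-5320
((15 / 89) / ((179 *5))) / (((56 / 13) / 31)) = 1209 / 892136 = 0.00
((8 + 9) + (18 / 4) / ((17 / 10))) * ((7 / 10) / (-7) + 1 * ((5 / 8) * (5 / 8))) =15531 / 2720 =5.71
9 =9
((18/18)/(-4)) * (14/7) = -1/2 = -0.50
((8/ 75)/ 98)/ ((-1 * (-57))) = 4/ 209475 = 0.00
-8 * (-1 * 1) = 8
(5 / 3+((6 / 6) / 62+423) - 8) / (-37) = -77503 / 6882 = -11.26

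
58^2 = 3364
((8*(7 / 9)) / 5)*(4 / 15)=224 / 675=0.33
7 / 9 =0.78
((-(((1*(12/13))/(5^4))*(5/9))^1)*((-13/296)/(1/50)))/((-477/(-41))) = 41/264735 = 0.00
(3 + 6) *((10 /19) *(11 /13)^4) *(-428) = -563971320 /542659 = -1039.27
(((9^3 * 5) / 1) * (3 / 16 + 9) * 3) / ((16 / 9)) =14467005 / 256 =56511.74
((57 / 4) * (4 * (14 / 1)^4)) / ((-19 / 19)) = -2189712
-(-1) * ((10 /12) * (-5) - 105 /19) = -9.69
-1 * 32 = -32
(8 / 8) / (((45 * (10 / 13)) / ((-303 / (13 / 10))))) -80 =-1301 / 15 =-86.73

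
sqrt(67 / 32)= sqrt(134) / 8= 1.45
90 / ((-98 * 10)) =-9 / 98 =-0.09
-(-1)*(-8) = -8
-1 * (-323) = 323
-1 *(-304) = 304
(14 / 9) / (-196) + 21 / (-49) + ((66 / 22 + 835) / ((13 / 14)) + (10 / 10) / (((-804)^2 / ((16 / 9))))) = 59693164499 / 66176838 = 902.03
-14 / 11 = -1.27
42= 42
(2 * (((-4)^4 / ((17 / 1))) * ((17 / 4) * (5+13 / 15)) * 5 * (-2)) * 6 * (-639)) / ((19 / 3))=86372352 / 19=4545913.26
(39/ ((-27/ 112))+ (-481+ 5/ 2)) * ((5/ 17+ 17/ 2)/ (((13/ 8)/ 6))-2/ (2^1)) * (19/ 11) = -117151625/ 3366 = -34804.40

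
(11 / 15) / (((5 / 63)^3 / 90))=16503102 / 125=132024.82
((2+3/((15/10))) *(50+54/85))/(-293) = -17216/24905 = -0.69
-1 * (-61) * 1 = 61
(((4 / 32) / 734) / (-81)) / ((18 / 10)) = -5 / 4280688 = -0.00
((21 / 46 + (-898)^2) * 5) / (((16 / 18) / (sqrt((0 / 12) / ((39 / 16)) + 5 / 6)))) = 556419075 * sqrt(30) / 736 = 4140805.42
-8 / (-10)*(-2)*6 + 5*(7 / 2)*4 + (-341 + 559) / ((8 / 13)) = 8293 / 20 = 414.65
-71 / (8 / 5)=-355 / 8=-44.38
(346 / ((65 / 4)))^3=2650991104 / 274625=9653.13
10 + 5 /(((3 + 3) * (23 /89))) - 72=-8111 /138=-58.78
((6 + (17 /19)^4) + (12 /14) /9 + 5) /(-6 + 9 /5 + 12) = 160593670 /106732899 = 1.50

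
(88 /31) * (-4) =-352 /31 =-11.35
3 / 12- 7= -27 / 4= -6.75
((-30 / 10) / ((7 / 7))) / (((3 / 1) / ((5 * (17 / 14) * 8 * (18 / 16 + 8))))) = -6205 / 14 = -443.21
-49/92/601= -49/55292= -0.00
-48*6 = -288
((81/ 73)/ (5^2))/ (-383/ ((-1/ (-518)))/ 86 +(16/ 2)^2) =-3483/ 176012125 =-0.00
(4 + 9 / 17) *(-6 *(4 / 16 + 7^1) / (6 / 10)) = -11165 / 34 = -328.38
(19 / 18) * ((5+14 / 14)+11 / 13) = 1691 / 234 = 7.23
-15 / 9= -5 / 3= -1.67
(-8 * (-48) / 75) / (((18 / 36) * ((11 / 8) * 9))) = 2048 / 2475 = 0.83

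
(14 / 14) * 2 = 2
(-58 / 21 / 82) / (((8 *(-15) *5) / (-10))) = -29 / 51660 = -0.00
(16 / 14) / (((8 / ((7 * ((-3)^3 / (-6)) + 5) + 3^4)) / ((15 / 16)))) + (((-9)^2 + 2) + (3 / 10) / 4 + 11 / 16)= 111439 / 1120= 99.50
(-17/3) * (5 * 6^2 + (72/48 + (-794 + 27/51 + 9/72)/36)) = -260243/288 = -903.62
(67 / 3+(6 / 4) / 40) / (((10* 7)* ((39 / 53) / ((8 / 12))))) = 3127 / 10800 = 0.29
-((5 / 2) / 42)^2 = -25 / 7056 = -0.00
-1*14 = -14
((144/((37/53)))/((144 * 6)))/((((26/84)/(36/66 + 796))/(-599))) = -149782346/407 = -368015.59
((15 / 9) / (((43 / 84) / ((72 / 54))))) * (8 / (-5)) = -896 / 129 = -6.95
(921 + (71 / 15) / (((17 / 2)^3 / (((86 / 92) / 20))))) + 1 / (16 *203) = 25351976835469 / 27526556400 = 921.00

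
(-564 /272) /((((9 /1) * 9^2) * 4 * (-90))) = 47 /5948640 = 0.00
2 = 2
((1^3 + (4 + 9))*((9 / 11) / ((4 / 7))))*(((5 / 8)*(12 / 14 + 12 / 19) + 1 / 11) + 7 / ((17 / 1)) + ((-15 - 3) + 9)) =-47425329 / 312664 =-151.68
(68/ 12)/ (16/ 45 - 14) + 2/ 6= -151/ 1842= -0.08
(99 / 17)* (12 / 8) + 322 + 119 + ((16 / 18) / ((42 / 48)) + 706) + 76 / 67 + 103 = 180954721 / 143514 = 1260.89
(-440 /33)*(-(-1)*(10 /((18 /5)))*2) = -2000 /27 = -74.07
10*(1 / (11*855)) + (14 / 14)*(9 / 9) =1883 / 1881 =1.00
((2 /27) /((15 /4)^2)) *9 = 32 /675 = 0.05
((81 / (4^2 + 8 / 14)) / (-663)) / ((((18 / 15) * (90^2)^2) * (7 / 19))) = -19 / 74754576000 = -0.00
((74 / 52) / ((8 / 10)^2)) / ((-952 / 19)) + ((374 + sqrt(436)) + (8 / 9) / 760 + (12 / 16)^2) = 2 *sqrt(109) + 126814988687 / 338607360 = 395.40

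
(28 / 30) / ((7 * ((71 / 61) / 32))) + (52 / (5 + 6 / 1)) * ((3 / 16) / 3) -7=-142399 / 46860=-3.04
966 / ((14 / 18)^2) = 11178 / 7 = 1596.86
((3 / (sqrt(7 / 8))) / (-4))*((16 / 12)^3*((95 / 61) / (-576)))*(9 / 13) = 95*sqrt(14) / 99918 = 0.00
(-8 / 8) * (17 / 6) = -17 / 6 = -2.83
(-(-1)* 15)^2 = 225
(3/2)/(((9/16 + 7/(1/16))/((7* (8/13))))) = 1344/23413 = 0.06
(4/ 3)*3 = 4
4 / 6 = 2 / 3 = 0.67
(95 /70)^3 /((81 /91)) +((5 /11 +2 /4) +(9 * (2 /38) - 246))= -1604383453 /6636168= -241.76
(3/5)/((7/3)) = 9/35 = 0.26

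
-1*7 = -7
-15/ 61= -0.25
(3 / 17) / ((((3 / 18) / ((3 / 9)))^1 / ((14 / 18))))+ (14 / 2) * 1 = 371 / 51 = 7.27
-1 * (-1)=1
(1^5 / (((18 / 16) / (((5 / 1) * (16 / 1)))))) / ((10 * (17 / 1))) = 64 / 153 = 0.42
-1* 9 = -9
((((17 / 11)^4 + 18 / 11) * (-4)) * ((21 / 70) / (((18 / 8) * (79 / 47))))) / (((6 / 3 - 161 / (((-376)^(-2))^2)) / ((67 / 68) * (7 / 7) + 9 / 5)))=4783782811 / 2372768000540095794075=0.00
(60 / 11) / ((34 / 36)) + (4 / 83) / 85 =448244 / 77605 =5.78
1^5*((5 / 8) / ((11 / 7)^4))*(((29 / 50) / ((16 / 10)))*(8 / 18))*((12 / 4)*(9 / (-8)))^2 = 5639949 / 29984768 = 0.19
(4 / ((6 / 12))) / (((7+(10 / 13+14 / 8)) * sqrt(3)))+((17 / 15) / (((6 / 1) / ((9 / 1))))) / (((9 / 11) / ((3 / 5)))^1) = 416 * sqrt(3) / 1485+187 / 150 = 1.73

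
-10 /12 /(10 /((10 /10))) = -1 /12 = -0.08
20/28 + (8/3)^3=3719/189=19.68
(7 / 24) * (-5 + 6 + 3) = 7 / 6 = 1.17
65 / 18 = 3.61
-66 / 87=-22 / 29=-0.76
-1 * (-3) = 3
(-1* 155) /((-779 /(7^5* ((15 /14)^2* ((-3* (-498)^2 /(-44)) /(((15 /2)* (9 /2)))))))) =16481415825 /8569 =1923376.80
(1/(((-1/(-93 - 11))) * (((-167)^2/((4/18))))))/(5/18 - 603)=-416/302567761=-0.00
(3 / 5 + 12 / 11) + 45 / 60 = 537 / 220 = 2.44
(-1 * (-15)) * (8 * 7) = 840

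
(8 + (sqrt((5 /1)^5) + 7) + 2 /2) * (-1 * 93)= -2325 * sqrt(5)- 1488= -6686.86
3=3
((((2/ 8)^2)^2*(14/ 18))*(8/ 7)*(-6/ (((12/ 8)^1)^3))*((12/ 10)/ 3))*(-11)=11/ 405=0.03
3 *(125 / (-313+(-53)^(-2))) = -351125 / 293072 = -1.20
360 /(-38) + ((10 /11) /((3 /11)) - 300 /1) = -17450 /57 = -306.14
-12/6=-2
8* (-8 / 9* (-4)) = 28.44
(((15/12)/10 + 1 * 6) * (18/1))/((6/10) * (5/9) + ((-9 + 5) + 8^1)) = 1323/52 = 25.44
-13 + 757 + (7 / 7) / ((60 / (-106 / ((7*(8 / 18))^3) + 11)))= 490050739 / 658560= 744.12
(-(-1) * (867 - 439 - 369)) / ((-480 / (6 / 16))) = -59 / 1280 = -0.05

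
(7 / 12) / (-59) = -7 / 708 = -0.01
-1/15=-0.07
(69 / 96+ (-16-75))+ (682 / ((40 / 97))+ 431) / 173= -2165409 / 27680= -78.23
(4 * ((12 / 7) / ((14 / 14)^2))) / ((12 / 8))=4.57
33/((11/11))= 33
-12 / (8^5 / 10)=-15 / 4096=-0.00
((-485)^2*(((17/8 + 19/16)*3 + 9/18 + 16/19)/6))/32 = 268862175/19456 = 13818.99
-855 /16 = -53.44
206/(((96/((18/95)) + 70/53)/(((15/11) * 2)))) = 98262/88847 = 1.11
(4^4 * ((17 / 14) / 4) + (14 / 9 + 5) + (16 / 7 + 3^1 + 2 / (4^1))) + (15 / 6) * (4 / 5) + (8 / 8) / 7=92.20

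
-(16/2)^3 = -512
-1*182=-182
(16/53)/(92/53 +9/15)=0.13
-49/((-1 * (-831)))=-49/831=-0.06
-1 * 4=-4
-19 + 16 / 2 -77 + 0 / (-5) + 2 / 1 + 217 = 131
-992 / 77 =-12.88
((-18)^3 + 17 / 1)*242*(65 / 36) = -45734975 / 18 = -2540831.94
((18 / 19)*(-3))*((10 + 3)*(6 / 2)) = -2106 / 19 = -110.84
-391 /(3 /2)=-782 /3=-260.67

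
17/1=17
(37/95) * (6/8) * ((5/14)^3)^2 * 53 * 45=827296875/572244736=1.45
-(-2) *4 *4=32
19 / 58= 0.33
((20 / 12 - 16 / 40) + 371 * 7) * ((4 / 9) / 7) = 155896 / 945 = 164.97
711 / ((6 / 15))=3555 / 2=1777.50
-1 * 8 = -8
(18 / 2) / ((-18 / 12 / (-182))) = 1092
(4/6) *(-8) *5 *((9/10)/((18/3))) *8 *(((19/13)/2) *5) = -1520/13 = -116.92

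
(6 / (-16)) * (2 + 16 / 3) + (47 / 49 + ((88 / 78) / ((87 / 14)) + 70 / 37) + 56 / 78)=24620173 / 24606036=1.00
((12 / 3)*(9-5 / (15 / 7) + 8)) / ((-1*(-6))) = 88 / 9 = 9.78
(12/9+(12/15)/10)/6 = 53/225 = 0.24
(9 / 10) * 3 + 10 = 127 / 10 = 12.70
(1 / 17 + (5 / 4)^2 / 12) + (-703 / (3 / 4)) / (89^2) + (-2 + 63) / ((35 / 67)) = 116.84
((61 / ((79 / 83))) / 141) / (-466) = -5063 / 5190774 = -0.00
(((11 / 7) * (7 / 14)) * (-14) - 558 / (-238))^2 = 1060900 / 14161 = 74.92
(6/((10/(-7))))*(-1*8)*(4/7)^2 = 384/35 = 10.97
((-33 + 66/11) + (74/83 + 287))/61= 4.28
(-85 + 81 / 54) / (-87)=167 / 174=0.96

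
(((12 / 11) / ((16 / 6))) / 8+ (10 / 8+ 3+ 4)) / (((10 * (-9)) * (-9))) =0.01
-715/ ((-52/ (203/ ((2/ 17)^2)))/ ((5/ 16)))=16133425/ 256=63021.19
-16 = -16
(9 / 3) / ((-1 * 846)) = -1 / 282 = -0.00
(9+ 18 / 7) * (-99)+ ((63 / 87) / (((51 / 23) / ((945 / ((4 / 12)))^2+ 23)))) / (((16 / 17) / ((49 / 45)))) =27729594349 / 9135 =3035533.04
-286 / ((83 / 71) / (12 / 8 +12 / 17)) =-539.67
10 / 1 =10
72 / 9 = 8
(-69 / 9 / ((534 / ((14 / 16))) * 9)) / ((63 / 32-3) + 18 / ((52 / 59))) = -4186 / 58155003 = -0.00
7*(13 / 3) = 91 / 3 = 30.33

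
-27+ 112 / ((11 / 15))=1383 / 11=125.73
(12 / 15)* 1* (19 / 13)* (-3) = -228 / 65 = -3.51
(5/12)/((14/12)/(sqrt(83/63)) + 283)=23489/15953523 - 7* sqrt(581)/31907046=0.00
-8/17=-0.47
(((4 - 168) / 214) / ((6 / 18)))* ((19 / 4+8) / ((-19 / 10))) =31365 / 2033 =15.43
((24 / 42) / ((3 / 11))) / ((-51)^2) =44 / 54621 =0.00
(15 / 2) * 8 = 60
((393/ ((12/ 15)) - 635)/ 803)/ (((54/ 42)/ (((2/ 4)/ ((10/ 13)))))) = -10465/ 115632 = -0.09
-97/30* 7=-679/30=-22.63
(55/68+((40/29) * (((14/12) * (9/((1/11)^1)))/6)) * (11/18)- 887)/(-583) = 15440141/10347084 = 1.49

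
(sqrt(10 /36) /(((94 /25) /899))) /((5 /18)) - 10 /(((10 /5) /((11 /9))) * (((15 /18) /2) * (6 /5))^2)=429.21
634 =634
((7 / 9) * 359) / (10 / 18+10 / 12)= 5026 / 25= 201.04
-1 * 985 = -985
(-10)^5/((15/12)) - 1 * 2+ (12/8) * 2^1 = -79999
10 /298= 5 /149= 0.03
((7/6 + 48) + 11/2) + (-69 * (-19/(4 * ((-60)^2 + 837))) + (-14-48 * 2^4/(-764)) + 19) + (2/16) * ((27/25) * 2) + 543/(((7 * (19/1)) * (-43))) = 60.92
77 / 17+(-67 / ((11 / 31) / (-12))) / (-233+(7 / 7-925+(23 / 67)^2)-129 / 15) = 4215585383 / 1630593063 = 2.59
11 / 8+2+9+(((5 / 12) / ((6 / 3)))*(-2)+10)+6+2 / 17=28.08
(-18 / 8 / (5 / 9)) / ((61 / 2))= -81 / 610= -0.13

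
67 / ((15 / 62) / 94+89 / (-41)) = -16009516 / 518077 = -30.90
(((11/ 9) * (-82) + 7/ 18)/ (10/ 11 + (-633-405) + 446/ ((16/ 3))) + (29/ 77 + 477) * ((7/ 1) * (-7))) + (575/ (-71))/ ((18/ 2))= -13796006042287/ 589768245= -23392.25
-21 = -21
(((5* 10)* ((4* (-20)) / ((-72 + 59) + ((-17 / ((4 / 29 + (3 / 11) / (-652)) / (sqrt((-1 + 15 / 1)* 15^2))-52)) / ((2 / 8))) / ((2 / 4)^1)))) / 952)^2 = 1365698903677721012537646297360000000* sqrt(14) / 1315207450441623250668813257932112575838513 + 3660230503182172534912689498084547842250000 / 22358526657507595261369825384845913789254721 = 0.16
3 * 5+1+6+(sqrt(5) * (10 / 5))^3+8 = 30+40 * sqrt(5) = 119.44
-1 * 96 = -96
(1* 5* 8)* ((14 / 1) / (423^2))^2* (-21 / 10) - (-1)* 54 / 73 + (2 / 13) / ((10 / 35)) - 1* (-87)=894045934774160 / 10127597367303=88.28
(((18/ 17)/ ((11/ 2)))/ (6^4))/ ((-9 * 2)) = -1/ 121176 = -0.00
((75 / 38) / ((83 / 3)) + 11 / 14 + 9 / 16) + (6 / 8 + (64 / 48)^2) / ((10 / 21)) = 17824591 / 2649360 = 6.73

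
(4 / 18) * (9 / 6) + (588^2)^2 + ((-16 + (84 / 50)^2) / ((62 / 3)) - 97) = 6948199343624188 / 58125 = 119538913438.70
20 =20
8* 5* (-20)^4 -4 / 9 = 57599996 / 9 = 6399999.56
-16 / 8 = -2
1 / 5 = 0.20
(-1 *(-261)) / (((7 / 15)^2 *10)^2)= 528525 / 9604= 55.03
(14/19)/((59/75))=1050/1121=0.94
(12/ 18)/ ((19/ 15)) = 10/ 19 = 0.53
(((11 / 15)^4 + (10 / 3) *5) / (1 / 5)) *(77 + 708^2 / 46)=216660463573 / 232875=930372.36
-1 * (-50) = 50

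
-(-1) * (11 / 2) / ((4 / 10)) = 55 / 4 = 13.75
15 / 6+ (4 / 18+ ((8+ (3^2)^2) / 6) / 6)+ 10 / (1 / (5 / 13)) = 4231 / 468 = 9.04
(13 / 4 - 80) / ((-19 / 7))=2149 / 76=28.28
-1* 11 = -11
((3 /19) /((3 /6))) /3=2 /19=0.11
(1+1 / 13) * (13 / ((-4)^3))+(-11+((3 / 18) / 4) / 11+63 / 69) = -250213 / 24288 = -10.30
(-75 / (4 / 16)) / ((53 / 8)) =-2400 / 53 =-45.28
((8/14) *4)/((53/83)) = 1328/371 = 3.58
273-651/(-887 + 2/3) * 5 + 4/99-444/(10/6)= 13573808/1316205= 10.31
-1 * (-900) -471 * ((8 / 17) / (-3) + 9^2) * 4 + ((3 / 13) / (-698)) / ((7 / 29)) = -163491776471 / 1079806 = -151408.47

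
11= 11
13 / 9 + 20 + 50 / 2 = 418 / 9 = 46.44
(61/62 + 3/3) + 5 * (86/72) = 8879/1116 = 7.96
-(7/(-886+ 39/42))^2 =-9604/153536881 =-0.00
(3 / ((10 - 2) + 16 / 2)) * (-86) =-129 / 8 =-16.12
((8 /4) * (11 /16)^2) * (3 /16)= 363 /2048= 0.18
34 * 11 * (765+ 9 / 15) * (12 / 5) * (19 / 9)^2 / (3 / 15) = 15313587.91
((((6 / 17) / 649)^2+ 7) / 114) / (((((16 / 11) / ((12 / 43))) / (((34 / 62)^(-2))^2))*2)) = 786922693969339 / 12081817628656688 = 0.07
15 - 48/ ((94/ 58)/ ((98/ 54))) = -16391/ 423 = -38.75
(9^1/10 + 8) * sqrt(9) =267/10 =26.70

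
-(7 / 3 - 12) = 29 / 3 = 9.67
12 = 12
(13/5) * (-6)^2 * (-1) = -468/5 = -93.60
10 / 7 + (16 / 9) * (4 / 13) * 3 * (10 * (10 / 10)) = 4870 / 273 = 17.84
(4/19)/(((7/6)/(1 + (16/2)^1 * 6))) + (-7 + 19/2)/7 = 2447/266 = 9.20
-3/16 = -0.19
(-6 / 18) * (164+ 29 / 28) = -4621 / 84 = -55.01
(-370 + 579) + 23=232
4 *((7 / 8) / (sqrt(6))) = 1.43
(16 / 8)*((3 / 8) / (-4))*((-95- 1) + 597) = -1503 / 16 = -93.94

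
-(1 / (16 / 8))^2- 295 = -1181 / 4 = -295.25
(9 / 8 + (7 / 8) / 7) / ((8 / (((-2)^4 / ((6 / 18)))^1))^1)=15 / 2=7.50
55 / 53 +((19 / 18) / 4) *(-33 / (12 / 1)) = 0.31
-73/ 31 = -2.35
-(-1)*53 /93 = 53 /93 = 0.57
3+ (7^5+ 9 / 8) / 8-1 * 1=134593 / 64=2103.02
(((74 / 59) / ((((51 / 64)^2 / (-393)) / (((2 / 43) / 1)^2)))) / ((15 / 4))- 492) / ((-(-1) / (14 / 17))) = -9781095881816 / 24118383735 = -405.55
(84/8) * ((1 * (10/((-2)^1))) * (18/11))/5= -17.18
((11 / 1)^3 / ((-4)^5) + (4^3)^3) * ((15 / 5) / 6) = 268434125 / 2048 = 131071.35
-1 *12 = -12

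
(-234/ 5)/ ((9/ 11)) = -286/ 5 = -57.20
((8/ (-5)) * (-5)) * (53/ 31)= 424/ 31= 13.68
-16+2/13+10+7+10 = 145/13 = 11.15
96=96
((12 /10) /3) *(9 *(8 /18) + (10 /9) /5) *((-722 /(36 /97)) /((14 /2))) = -1330646 /2835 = -469.36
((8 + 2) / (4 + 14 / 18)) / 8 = 45 / 172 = 0.26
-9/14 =-0.64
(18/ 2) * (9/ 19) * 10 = 810/ 19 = 42.63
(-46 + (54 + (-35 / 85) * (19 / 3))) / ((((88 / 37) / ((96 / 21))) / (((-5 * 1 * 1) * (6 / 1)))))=-37000 / 119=-310.92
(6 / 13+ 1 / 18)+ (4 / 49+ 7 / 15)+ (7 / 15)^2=40869 / 31850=1.28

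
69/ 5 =13.80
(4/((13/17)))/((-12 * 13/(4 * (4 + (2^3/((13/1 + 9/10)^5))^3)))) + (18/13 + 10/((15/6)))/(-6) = -101567886323781220800779986336999973/70832074781509025164076276578898193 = -1.43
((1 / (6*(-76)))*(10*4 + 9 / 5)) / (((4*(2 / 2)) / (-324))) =7.42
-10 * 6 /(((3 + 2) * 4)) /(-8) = 3 /8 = 0.38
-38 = -38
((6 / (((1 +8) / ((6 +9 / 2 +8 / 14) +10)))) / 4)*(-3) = -10.54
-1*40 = -40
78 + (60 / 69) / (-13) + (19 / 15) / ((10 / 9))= 79.07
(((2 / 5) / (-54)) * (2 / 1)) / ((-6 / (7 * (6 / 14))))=0.01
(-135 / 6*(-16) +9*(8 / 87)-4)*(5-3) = 20696 / 29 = 713.66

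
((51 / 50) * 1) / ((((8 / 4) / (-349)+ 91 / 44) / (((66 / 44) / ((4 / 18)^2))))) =34551 / 2300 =15.02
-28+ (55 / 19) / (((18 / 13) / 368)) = 126772 / 171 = 741.36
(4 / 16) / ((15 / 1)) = 1 / 60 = 0.02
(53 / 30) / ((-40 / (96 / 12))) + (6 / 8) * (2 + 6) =847 / 150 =5.65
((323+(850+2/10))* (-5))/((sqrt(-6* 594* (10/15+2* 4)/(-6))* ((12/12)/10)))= -29330* sqrt(143)/429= -817.57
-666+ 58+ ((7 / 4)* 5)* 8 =-538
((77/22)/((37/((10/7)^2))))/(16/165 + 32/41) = 169125/768712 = 0.22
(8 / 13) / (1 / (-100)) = -800 / 13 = -61.54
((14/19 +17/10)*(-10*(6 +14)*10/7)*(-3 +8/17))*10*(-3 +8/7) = -517634000/15827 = -32705.76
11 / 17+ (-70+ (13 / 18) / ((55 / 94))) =-573218 / 8415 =-68.12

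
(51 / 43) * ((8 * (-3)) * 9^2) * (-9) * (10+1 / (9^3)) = 8924184 / 43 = 207539.16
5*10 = 50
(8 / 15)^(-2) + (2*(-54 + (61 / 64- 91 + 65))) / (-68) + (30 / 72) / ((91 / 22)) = 3529397 / 594048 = 5.94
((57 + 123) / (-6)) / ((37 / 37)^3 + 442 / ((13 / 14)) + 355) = -15 / 416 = -0.04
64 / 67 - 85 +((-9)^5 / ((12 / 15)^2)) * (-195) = 19286789529 / 1072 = 17991408.14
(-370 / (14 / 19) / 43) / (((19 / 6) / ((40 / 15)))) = -2960 / 301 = -9.83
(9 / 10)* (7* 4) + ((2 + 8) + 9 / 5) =37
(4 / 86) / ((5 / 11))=22 / 215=0.10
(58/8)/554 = 29/2216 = 0.01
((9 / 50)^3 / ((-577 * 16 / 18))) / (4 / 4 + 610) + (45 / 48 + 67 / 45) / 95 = 1539747900569 / 60285537000000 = 0.03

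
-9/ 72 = -1/ 8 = -0.12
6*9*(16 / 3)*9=2592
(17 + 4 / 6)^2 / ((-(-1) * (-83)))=-2809 / 747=-3.76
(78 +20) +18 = 116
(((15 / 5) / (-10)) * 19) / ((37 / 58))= -1653 / 185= -8.94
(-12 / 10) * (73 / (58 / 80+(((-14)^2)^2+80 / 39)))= -0.00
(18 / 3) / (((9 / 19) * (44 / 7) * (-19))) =-7 / 66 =-0.11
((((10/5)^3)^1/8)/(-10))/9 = -1/90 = -0.01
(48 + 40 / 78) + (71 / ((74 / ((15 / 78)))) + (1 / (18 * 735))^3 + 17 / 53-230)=-10684043652723326257 / 59033764511631000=-180.98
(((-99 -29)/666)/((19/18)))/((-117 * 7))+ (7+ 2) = 5181941/575757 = 9.00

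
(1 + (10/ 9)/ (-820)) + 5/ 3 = 1967/ 738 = 2.67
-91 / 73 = -1.25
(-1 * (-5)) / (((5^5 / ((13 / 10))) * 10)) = 0.00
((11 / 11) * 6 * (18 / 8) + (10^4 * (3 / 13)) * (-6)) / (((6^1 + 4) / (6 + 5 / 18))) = -4515593 / 520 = -8683.83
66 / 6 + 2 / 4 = 23 / 2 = 11.50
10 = 10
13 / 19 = 0.68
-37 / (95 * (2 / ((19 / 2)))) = -37 / 20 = -1.85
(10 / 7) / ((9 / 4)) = 40 / 63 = 0.63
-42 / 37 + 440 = 16238 / 37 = 438.86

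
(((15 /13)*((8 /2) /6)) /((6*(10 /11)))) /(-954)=-11 /74412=-0.00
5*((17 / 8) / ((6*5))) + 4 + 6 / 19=4259 / 912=4.67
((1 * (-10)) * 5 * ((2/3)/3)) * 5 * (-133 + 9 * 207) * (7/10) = -605500/9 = -67277.78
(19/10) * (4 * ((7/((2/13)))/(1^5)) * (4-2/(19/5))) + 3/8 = 48063/40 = 1201.58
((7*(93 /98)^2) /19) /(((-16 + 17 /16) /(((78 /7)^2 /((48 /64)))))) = -280642752 /76320587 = -3.68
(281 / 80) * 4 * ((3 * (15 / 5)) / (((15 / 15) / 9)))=22761 / 20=1138.05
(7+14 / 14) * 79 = 632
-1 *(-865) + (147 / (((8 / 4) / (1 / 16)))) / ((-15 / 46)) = 68073 / 80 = 850.91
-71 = -71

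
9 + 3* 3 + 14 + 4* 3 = 44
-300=-300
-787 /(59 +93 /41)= -32267 /2512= -12.85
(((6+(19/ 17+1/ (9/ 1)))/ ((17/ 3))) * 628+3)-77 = 630410/ 867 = 727.12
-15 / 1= -15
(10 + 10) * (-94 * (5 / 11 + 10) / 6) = -108100 / 33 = -3275.76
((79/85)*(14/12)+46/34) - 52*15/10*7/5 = -54449/510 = -106.76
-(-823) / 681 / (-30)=-823 / 20430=-0.04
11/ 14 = 0.79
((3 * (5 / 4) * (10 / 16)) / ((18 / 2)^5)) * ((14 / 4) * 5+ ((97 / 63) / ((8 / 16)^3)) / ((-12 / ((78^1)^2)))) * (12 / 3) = -6538825 / 6613488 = -0.99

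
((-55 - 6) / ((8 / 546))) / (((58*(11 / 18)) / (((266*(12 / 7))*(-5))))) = 85429890 / 319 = 267805.30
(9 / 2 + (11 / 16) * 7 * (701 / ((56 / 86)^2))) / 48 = 14265703 / 86016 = 165.85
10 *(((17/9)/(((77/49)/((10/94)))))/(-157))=-0.01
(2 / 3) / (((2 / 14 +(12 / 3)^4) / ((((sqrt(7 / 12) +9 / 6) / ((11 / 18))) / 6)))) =7* sqrt(21) / 59169 +21 / 19723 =0.00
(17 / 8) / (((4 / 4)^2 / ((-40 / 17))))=-5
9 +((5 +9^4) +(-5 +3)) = 6573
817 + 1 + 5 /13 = 10639 /13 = 818.38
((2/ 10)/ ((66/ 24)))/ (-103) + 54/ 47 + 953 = 254046737/ 266255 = 954.15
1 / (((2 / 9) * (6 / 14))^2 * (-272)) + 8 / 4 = 1735 / 1088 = 1.59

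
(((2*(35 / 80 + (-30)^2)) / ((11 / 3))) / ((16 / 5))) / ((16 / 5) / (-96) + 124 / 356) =487.28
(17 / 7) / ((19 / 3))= 51 / 133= 0.38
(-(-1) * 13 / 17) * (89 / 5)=1157 / 85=13.61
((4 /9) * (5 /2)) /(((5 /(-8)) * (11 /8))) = -1.29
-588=-588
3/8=0.38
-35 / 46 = -0.76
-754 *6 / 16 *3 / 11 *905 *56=-42989310 / 11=-3908119.09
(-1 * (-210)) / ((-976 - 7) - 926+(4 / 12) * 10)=-630 / 5717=-0.11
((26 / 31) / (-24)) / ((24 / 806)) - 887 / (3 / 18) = -766537 / 144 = -5323.17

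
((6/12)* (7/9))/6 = 7/108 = 0.06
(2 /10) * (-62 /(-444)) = 31 /1110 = 0.03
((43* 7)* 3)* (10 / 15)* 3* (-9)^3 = -1316574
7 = 7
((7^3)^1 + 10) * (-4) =-1412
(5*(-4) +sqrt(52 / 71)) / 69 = -20 / 69 +2*sqrt(923) / 4899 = -0.28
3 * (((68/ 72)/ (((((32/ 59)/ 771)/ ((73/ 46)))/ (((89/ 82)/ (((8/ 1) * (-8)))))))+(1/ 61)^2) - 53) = -15372543257059/ 57489866752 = -267.40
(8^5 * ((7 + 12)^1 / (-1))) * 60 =-37355520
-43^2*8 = -14792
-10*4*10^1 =-400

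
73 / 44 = 1.66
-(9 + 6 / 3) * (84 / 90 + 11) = -1969 / 15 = -131.27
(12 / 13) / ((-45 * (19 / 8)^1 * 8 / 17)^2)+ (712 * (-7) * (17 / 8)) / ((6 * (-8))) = 11183320171 / 50684400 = 220.65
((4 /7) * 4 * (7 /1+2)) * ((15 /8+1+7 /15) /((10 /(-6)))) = -7218 /175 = -41.25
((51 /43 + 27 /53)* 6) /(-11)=-23184 /25069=-0.92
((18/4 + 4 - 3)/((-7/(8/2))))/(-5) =22/35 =0.63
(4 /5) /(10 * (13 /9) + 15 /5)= 0.05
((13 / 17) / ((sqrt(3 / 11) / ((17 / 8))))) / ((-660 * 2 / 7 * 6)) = -91 * sqrt(33) / 190080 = -0.00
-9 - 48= -57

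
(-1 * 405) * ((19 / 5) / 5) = -1539 / 5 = -307.80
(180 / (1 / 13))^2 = 5475600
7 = 7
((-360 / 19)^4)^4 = 79586611099464008843919360000000000000000 / 288441413567621167681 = 275919501693906412483.37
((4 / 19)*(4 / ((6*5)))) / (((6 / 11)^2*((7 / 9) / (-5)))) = -242 / 399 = -0.61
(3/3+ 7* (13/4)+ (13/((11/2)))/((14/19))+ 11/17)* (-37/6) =-170.23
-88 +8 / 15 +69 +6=-187 / 15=-12.47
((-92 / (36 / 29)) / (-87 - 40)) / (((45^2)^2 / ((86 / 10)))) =28681 / 23435071875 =0.00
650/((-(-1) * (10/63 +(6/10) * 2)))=102375/214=478.39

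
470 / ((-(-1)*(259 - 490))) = -470 / 231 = -2.03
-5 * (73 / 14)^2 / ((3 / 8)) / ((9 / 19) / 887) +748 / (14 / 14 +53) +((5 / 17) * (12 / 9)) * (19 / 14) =-5089104926 / 7497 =-678818.85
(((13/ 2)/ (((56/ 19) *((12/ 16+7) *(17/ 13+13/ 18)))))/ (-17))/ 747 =-169/ 15309350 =-0.00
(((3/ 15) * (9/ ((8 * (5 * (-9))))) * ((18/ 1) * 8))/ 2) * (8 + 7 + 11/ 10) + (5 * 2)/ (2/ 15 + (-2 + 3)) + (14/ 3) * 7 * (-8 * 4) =-13289399/ 12750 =-1042.31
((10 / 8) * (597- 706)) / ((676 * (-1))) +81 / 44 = 60751 / 29744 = 2.04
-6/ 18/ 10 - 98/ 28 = -53/ 15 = -3.53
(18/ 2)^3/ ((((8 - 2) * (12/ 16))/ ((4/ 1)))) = 648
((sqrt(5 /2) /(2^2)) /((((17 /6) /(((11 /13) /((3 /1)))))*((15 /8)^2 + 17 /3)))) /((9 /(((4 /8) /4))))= 22*sqrt(10) /1168869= 0.00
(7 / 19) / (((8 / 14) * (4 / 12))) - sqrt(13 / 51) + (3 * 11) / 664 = 25029 / 12616 - sqrt(663) / 51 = 1.48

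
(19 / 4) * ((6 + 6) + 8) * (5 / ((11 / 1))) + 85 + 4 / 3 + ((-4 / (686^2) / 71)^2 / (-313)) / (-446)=41630046088759091246365 / 321429930025514742894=129.52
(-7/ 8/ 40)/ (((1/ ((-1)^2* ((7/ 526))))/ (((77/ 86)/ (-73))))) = 3773/ 1056712960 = 0.00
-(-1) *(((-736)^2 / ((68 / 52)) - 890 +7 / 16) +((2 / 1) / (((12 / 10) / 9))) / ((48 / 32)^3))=1011888143 / 2448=413353.00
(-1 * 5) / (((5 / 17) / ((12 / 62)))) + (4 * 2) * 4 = 890 / 31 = 28.71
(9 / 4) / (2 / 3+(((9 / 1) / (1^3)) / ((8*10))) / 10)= 5400 / 1627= 3.32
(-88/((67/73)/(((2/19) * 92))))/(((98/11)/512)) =-3328557056/62377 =-53361.93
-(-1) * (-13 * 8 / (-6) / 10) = 26 / 15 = 1.73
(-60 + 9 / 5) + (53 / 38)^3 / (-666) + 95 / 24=-9911985667 / 182723760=-54.25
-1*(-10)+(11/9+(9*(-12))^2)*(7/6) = 735449/54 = 13619.43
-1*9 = -9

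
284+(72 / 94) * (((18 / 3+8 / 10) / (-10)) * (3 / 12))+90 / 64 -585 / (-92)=252205717 / 864800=291.63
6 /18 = 1 /3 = 0.33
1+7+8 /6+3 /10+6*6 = 45.63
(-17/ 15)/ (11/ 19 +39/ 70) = -4522/ 4533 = -1.00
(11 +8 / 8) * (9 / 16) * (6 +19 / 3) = 333 / 4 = 83.25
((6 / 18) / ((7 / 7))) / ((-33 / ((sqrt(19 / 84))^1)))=-sqrt(399) / 4158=-0.00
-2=-2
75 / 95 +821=15614 / 19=821.79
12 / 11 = 1.09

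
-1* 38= -38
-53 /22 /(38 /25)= -1325 /836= -1.58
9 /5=1.80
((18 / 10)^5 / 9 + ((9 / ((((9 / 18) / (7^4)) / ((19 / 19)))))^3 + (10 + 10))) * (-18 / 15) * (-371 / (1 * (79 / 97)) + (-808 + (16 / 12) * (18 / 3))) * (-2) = -300247927313624076340884 / 1234375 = -243238827190784061.85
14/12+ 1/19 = 139/114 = 1.22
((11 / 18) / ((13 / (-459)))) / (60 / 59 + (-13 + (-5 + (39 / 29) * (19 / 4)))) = 639914 / 314223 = 2.04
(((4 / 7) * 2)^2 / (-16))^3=-64 / 117649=-0.00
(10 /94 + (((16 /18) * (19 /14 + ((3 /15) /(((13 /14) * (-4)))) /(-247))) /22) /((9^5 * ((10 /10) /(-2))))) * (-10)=-2189914977002 /2058556022523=-1.06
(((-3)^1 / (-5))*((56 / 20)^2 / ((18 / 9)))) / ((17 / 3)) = 882 / 2125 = 0.42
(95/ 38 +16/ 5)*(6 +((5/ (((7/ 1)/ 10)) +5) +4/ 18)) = 21983/ 210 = 104.68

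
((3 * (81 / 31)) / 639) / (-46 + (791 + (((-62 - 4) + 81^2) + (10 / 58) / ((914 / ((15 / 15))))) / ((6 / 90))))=0.00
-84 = -84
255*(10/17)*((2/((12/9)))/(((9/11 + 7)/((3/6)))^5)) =0.00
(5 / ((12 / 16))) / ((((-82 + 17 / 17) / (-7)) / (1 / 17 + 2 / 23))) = 2660 / 31671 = 0.08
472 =472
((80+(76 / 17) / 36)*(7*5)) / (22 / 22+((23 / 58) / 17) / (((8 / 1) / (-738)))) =-14220440 / 5841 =-2434.59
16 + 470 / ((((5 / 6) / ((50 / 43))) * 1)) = 28888 / 43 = 671.81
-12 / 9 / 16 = -1 / 12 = -0.08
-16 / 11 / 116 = -4 / 319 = -0.01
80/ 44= 20/ 11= 1.82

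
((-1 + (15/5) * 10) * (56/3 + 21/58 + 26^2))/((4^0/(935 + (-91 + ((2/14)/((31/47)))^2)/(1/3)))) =3770698274575/282534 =13345998.27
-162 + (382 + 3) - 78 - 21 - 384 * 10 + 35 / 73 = -271233 / 73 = -3715.52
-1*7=-7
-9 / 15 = -3 / 5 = -0.60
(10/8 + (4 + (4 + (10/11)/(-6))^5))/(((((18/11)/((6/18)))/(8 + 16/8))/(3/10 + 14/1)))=1728679171453/69861528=24744.37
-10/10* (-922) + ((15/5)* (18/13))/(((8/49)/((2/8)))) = 193099/208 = 928.36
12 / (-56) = -3 / 14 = -0.21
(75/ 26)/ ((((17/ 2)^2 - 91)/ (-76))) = 152/ 13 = 11.69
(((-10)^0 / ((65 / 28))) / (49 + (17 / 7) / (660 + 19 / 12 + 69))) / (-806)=-859166 / 78775830575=-0.00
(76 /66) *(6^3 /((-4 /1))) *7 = -4788 /11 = -435.27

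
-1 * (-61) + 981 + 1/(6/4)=3128/3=1042.67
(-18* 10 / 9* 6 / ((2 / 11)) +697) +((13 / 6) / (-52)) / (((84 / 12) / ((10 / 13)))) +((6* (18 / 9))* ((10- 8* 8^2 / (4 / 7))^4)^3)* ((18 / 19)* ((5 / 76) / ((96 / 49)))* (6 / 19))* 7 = 1478989880734031264090591610882642793607461 / 7490028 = 197461195169635048639416500000000000.00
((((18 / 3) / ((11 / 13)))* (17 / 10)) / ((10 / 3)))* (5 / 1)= 1989 / 110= 18.08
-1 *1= -1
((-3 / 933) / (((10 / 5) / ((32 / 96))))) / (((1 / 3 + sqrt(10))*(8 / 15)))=15 / 442864-45*sqrt(10) / 442864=-0.00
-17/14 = -1.21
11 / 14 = 0.79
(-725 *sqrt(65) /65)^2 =8086.54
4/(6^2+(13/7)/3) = 84/769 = 0.11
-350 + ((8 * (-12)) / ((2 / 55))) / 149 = -54790 / 149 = -367.72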